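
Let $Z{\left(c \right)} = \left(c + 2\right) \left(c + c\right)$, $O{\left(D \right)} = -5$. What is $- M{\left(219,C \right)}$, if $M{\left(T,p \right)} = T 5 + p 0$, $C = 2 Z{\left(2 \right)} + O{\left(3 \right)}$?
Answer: $-1095$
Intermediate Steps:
$Z{\left(c \right)} = 2 c \left(2 + c\right)$ ($Z{\left(c \right)} = \left(2 + c\right) 2 c = 2 c \left(2 + c\right)$)
$C = 27$ ($C = 2 \cdot 2 \cdot 2 \left(2 + 2\right) - 5 = 2 \cdot 2 \cdot 2 \cdot 4 - 5 = 2 \cdot 16 - 5 = 32 - 5 = 27$)
$M{\left(T,p \right)} = 5 T$ ($M{\left(T,p \right)} = 5 T + 0 = 5 T$)
$- M{\left(219,C \right)} = - 5 \cdot 219 = \left(-1\right) 1095 = -1095$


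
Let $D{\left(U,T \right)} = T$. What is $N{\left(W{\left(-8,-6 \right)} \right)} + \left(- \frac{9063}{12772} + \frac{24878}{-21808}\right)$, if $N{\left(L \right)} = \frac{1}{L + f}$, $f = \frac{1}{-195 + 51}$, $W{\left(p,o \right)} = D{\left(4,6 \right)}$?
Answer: $- \frac{50583878327}{30046615336} \approx -1.6835$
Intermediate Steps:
$W{\left(p,o \right)} = 6$
$f = - \frac{1}{144}$ ($f = \frac{1}{-144} = - \frac{1}{144} \approx -0.0069444$)
$N{\left(L \right)} = \frac{1}{- \frac{1}{144} + L}$ ($N{\left(L \right)} = \frac{1}{L - \frac{1}{144}} = \frac{1}{- \frac{1}{144} + L}$)
$N{\left(W{\left(-8,-6 \right)} \right)} + \left(- \frac{9063}{12772} + \frac{24878}{-21808}\right) = \frac{144}{-1 + 144 \cdot 6} + \left(- \frac{9063}{12772} + \frac{24878}{-21808}\right) = \frac{144}{-1 + 864} + \left(\left(-9063\right) \frac{1}{12772} + 24878 \left(- \frac{1}{21808}\right)\right) = \frac{144}{863} - \frac{64423465}{34816472} = - \frac{50583878327}{30046615336}$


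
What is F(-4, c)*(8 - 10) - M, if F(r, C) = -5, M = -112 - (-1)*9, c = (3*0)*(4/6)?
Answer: 113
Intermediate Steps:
c = 0 (c = 0*(4*(⅙)) = 0*(⅔) = 0)
M = -103 (M = -112 - 1*(-9) = -112 + 9 = -103)
F(-4, c)*(8 - 10) - M = -5*(8 - 10) - 1*(-103) = -5*(-2) + 103 = 10 + 103 = 113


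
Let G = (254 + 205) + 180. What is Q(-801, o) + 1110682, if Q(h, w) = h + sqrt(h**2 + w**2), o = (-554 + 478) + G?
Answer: 1109881 + sqrt(958570) ≈ 1.1109e+6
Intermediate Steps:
G = 639 (G = 459 + 180 = 639)
o = 563 (o = (-554 + 478) + 639 = -76 + 639 = 563)
Q(-801, o) + 1110682 = (-801 + sqrt((-801)**2 + 563**2)) + 1110682 = (-801 + sqrt(641601 + 316969)) + 1110682 = (-801 + sqrt(958570)) + 1110682 = 1109881 + sqrt(958570)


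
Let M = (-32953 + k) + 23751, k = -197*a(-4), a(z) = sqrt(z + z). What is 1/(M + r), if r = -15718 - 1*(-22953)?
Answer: I/(-1967*I + 394*sqrt(2)) ≈ -0.00047062 + 0.00013332*I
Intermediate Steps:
a(z) = sqrt(2)*sqrt(z) (a(z) = sqrt(2*z) = sqrt(2)*sqrt(z))
r = 7235 (r = -15718 + 22953 = 7235)
k = -394*I*sqrt(2) (k = -197*sqrt(2)*sqrt(-4) = -197*sqrt(2)*2*I = -394*I*sqrt(2) ≈ -557.2*I)
M = -9202 - 394*I*sqrt(2) (M = (-32953 - 394*I*sqrt(2)) + 23751 = -9202 - 394*I*sqrt(2) ≈ -9202.0 - 557.2*I)
1/(M + r) = 1/((-9202 - 394*I*sqrt(2)) + 7235) = 1/(-1967 - 394*I*sqrt(2))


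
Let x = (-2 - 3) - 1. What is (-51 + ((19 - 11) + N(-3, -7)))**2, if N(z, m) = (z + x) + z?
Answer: 3025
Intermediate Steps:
x = -6 (x = -5 - 1 = -6)
N(z, m) = -6 + 2*z (N(z, m) = (z - 6) + z = (-6 + z) + z = -6 + 2*z)
(-51 + ((19 - 11) + N(-3, -7)))**2 = (-51 + ((19 - 11) + (-6 + 2*(-3))))**2 = (-51 + (8 + (-6 - 6)))**2 = (-51 + (8 - 12))**2 = (-51 - 4)**2 = (-55)**2 = 3025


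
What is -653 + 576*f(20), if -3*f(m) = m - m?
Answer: -653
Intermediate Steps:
f(m) = 0 (f(m) = -(m - m)/3 = -1/3*0 = 0)
-653 + 576*f(20) = -653 + 576*0 = -653 + 0 = -653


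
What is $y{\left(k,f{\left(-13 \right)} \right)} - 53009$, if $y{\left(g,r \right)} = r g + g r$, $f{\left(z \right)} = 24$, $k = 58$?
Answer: $-50225$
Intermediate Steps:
$y{\left(g,r \right)} = 2 g r$ ($y{\left(g,r \right)} = g r + g r = 2 g r$)
$y{\left(k,f{\left(-13 \right)} \right)} - 53009 = 2 \cdot 58 \cdot 24 - 53009 = 2784 - 53009 = -50225$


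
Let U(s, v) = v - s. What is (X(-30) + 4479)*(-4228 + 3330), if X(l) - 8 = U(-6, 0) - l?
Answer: -4061654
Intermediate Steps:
X(l) = 14 - l (X(l) = 8 + ((0 - 1*(-6)) - l) = 8 + ((0 + 6) - l) = 8 + (6 - l) = 14 - l)
(X(-30) + 4479)*(-4228 + 3330) = ((14 - 1*(-30)) + 4479)*(-4228 + 3330) = ((14 + 30) + 4479)*(-898) = (44 + 4479)*(-898) = 4523*(-898) = -4061654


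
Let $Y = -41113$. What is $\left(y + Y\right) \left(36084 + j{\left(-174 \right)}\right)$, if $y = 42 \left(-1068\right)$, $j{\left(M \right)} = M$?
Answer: $-3087146790$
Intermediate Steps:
$y = -44856$
$\left(y + Y\right) \left(36084 + j{\left(-174 \right)}\right) = \left(-44856 - 41113\right) \left(36084 - 174\right) = \left(-85969\right) 35910 = -3087146790$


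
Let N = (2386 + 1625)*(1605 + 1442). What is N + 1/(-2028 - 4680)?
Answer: 81981936035/6708 ≈ 1.2222e+7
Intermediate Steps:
N = 12221517 (N = 4011*3047 = 12221517)
N + 1/(-2028 - 4680) = 12221517 + 1/(-2028 - 4680) = 12221517 + 1/(-6708) = 12221517 - 1/6708 = 81981936035/6708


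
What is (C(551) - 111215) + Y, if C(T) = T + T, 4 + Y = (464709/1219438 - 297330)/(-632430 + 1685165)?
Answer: -141362517669698641/1283745062930 ≈ -1.1012e+5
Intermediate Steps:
Y = -5497555287551/1283745062930 (Y = -4 + (464709/1219438 - 297330)/(-632430 + 1685165) = -4 + (464709*(1/1219438) - 297330)/1052735 = -4 + (464709/1219438 - 297330)*(1/1052735) = -4 - 362575035831/1219438*1/1052735 = -4 - 362575035831/1283745062930 = -5497555287551/1283745062930 ≈ -4.2824)
C(T) = 2*T
(C(551) - 111215) + Y = (2*551 - 111215) - 5497555287551/1283745062930 = (1102 - 111215) - 5497555287551/1283745062930 = -110113 - 5497555287551/1283745062930 = -141362517669698641/1283745062930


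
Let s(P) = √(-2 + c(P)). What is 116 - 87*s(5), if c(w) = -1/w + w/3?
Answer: 116 - 58*I*√30/5 ≈ 116.0 - 63.536*I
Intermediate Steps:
c(w) = -1/w + w/3 (c(w) = -1/w + w*(⅓) = -1/w + w/3)
s(P) = √(-2 - 1/P + P/3) (s(P) = √(-2 + (-1/P + P/3)) = √(-2 - 1/P + P/3))
116 - 87*s(5) = 116 - 29*√(-18 - 9/5 + 3*5) = 116 - 29*√(-18 - 9*⅕ + 15) = 116 - 29*√(-18 - 9/5 + 15) = 116 - 29*√(-24/5) = 116 - 29*2*I*√30/5 = 116 - 58*I*√30/5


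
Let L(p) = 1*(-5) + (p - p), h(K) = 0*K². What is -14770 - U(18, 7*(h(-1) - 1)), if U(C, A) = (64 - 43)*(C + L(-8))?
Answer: -15043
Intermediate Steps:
h(K) = 0
L(p) = -5 (L(p) = -5 + 0 = -5)
U(C, A) = -105 + 21*C (U(C, A) = (64 - 43)*(C - 5) = 21*(-5 + C) = -105 + 21*C)
-14770 - U(18, 7*(h(-1) - 1)) = -14770 - (-105 + 21*18) = -14770 - (-105 + 378) = -14770 - 1*273 = -14770 - 273 = -15043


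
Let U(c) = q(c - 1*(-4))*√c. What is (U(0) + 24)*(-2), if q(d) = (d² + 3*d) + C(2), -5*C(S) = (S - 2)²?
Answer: -48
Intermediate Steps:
C(S) = -(-2 + S)²/5 (C(S) = -(S - 2)²/5 = -(-2 + S)²/5)
q(d) = d² + 3*d (q(d) = (d² + 3*d) - (-2 + 2)²/5 = (d² + 3*d) - ⅕*0² = (d² + 3*d) - ⅕*0 = (d² + 3*d) + 0 = d² + 3*d)
U(c) = √c*(4 + c)*(7 + c) (U(c) = ((c - 1*(-4))*(3 + (c - 1*(-4))))*√c = ((c + 4)*(3 + (c + 4)))*√c = ((4 + c)*(3 + (4 + c)))*√c = ((4 + c)*(7 + c))*√c = √c*(4 + c)*(7 + c))
(U(0) + 24)*(-2) = (√0*(28 + 0² + 11*0) + 24)*(-2) = (0*(28 + 0 + 0) + 24)*(-2) = (0*28 + 24)*(-2) = (0 + 24)*(-2) = 24*(-2) = -48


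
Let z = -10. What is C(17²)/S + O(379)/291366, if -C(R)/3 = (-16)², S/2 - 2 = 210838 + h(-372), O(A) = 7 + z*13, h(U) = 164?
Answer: -11486503/5123282622 ≈ -0.0022420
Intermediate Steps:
O(A) = -123 (O(A) = 7 - 10*13 = 7 - 130 = -123)
S = 422008 (S = 4 + 2*(210838 + 164) = 4 + 2*211002 = 4 + 422004 = 422008)
C(R) = -768 (C(R) = -3*(-16)² = -3*256 = -768)
C(17²)/S + O(379)/291366 = -768/422008 - 123/291366 = -768*1/422008 - 123*1/291366 = -96/52751 - 41/97122 = -11486503/5123282622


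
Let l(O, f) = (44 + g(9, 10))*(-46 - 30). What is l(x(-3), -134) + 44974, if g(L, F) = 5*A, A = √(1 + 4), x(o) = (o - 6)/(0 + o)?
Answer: 41630 - 380*√5 ≈ 40780.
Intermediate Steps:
x(o) = (-6 + o)/o
A = √5 ≈ 2.2361
g(L, F) = 5*√5
l(O, f) = -3344 - 380*√5 (l(O, f) = (44 + 5*√5)*(-46 - 30) = (44 + 5*√5)*(-76) = -3344 - 380*√5)
l(x(-3), -134) + 44974 = (-3344 - 380*√5) + 44974 = 41630 - 380*√5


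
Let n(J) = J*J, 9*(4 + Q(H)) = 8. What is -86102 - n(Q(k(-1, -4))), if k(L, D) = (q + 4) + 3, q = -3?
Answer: -6975046/81 ≈ -86112.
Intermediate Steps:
k(L, D) = 4 (k(L, D) = (-3 + 4) + 3 = 1 + 3 = 4)
Q(H) = -28/9 (Q(H) = -4 + (1/9)*8 = -4 + 8/9 = -28/9)
n(J) = J**2
-86102 - n(Q(k(-1, -4))) = -86102 - (-28/9)**2 = -86102 - 1*784/81 = -86102 - 784/81 = -6975046/81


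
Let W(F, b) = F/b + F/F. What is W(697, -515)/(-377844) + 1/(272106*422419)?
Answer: 871657253042/931944564791131635 ≈ 9.3531e-7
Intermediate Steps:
W(F, b) = 1 + F/b (W(F, b) = F/b + 1 = 1 + F/b)
W(697, -515)/(-377844) + 1/(272106*422419) = ((697 - 515)/(-515))/(-377844) + 1/(272106*422419) = -1/515*182*(-1/377844) + (1/272106)*(1/422419) = -182/515*(-1/377844) + 1/114942744414 = 91/97294830 + 1/114942744414 = 871657253042/931944564791131635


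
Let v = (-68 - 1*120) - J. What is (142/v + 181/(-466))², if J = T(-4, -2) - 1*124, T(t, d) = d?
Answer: 1497457809/208686916 ≈ 7.1756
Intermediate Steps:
J = -126 (J = -2 - 1*124 = -2 - 124 = -126)
v = -62 (v = (-68 - 1*120) - 1*(-126) = (-68 - 120) + 126 = -188 + 126 = -62)
(142/v + 181/(-466))² = (142/(-62) + 181/(-466))² = (142*(-1/62) + 181*(-1/466))² = (-71/31 - 181/466)² = (-38697/14446)² = 1497457809/208686916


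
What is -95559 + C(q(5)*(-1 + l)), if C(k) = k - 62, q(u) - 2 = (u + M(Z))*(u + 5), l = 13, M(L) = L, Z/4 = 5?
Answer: -92597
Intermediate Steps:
Z = 20 (Z = 4*5 = 20)
q(u) = 2 + (5 + u)*(20 + u) (q(u) = 2 + (u + 20)*(u + 5) = 2 + (20 + u)*(5 + u) = 2 + (5 + u)*(20 + u))
C(k) = -62 + k
-95559 + C(q(5)*(-1 + l)) = -95559 + (-62 + (102 + 5² + 25*5)*(-1 + 13)) = -95559 + (-62 + (102 + 25 + 125)*12) = -95559 + (-62 + 252*12) = -95559 + (-62 + 3024) = -95559 + 2962 = -92597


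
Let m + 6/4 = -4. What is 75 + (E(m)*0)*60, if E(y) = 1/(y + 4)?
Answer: 75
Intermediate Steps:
m = -11/2 (m = -3/2 - 4 = -11/2 ≈ -5.5000)
E(y) = 1/(4 + y)
75 + (E(m)*0)*60 = 75 + (0/(4 - 11/2))*60 = 75 + (0/(-3/2))*60 = 75 - ⅔*0*60 = 75 + 0*60 = 75 + 0 = 75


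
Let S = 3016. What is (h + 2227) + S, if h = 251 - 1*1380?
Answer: 4114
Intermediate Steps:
h = -1129 (h = 251 - 1380 = -1129)
(h + 2227) + S = (-1129 + 2227) + 3016 = 1098 + 3016 = 4114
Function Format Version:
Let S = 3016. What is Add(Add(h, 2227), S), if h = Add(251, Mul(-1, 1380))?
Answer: 4114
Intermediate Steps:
h = -1129 (h = Add(251, -1380) = -1129)
Add(Add(h, 2227), S) = Add(Add(-1129, 2227), 3016) = Add(1098, 3016) = 4114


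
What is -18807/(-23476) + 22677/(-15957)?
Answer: -77420651/124868844 ≈ -0.62002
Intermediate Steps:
-18807/(-23476) + 22677/(-15957) = -18807*(-1/23476) + 22677*(-1/15957) = 18807/23476 - 7559/5319 = -77420651/124868844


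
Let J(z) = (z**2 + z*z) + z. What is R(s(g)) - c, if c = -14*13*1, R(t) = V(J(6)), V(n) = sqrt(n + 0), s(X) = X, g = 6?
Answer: 182 + sqrt(78) ≈ 190.83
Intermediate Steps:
J(z) = z + 2*z**2 (J(z) = (z**2 + z**2) + z = 2*z**2 + z = z + 2*z**2)
V(n) = sqrt(n)
R(t) = sqrt(78) (R(t) = sqrt(6*(1 + 2*6)) = sqrt(6*(1 + 12)) = sqrt(6*13) = sqrt(78))
c = -182 (c = -182*1 = -182)
R(s(g)) - c = sqrt(78) - 1*(-182) = sqrt(78) + 182 = 182 + sqrt(78)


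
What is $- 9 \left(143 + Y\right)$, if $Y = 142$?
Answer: $-2565$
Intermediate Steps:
$- 9 \left(143 + Y\right) = - 9 \left(143 + 142\right) = \left(-9\right) 285 = -2565$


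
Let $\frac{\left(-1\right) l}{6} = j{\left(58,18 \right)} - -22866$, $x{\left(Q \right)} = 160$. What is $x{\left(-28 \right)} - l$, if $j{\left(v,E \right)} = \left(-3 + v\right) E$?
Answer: $143296$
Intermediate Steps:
$j{\left(v,E \right)} = E \left(-3 + v\right)$
$l = -143136$ ($l = - 6 \left(18 \left(-3 + 58\right) - -22866\right) = - 6 \left(18 \cdot 55 + 22866\right) = - 6 \left(990 + 22866\right) = \left(-6\right) 23856 = -143136$)
$x{\left(-28 \right)} - l = 160 - -143136 = 160 + 143136 = 143296$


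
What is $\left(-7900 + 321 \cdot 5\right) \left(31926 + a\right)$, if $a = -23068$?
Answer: $-55761110$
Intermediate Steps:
$\left(-7900 + 321 \cdot 5\right) \left(31926 + a\right) = \left(-7900 + 321 \cdot 5\right) \left(31926 - 23068\right) = \left(-7900 + 1605\right) 8858 = \left(-6295\right) 8858 = -55761110$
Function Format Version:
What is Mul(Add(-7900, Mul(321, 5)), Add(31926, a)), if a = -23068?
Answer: -55761110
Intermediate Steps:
Mul(Add(-7900, Mul(321, 5)), Add(31926, a)) = Mul(Add(-7900, Mul(321, 5)), Add(31926, -23068)) = Mul(Add(-7900, 1605), 8858) = Mul(-6295, 8858) = -55761110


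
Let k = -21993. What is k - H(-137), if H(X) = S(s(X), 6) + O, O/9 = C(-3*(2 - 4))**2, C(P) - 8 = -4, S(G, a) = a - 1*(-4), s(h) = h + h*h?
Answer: -22147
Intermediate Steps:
s(h) = h + h**2
S(G, a) = 4 + a (S(G, a) = a + 4 = 4 + a)
C(P) = 4 (C(P) = 8 - 4 = 4)
O = 144 (O = 9*4**2 = 9*16 = 144)
H(X) = 154 (H(X) = (4 + 6) + 144 = 10 + 144 = 154)
k - H(-137) = -21993 - 1*154 = -21993 - 154 = -22147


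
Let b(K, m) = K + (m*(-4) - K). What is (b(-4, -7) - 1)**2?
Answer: 729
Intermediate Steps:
b(K, m) = -4*m (b(K, m) = K + (-4*m - K) = K + (-K - 4*m) = -4*m)
(b(-4, -7) - 1)**2 = (-4*(-7) - 1)**2 = (28 - 1)**2 = 27**2 = 729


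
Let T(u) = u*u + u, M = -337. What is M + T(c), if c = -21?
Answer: 83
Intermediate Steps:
T(u) = u + u**2 (T(u) = u**2 + u = u + u**2)
M + T(c) = -337 - 21*(1 - 21) = -337 - 21*(-20) = -337 + 420 = 83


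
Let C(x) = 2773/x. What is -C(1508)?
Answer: -2773/1508 ≈ -1.8389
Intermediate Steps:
-C(1508) = -2773/1508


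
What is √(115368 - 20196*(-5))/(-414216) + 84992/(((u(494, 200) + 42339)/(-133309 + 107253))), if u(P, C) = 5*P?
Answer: -2214551552/44809 - √447/18828 ≈ -49422.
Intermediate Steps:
√(115368 - 20196*(-5))/(-414216) + 84992/(((u(494, 200) + 42339)/(-133309 + 107253))) = √(115368 - 20196*(-5))/(-414216) + 84992/(((5*494 + 42339)/(-133309 + 107253))) = √(115368 + 100980)*(-1/414216) + 84992/(((2470 + 42339)/(-26056))) = √216348*(-1/414216) + 84992/((44809*(-1/26056))) = (22*√447)*(-1/414216) + 84992/(-44809/26056) = -√447/18828 + 84992*(-26056/44809) = -√447/18828 - 2214551552/44809 = -2214551552/44809 - √447/18828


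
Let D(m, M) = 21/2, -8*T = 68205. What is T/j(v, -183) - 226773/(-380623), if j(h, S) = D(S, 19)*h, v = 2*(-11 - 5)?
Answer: 8856652513/341038208 ≈ 25.970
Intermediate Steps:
v = -32 (v = 2*(-16) = -32)
T = -68205/8 (T = -1/8*68205 = -68205/8 ≈ -8525.6)
D(m, M) = 21/2 (D(m, M) = 21*(1/2) = 21/2)
j(h, S) = 21*h/2
T/j(v, -183) - 226773/(-380623) = -68205/(8*((21/2)*(-32))) - 226773/(-380623) = -68205/8/(-336) - 226773*(-1/380623) = -68205/8*(-1/336) + 226773/380623 = 22735/896 + 226773/380623 = 8856652513/341038208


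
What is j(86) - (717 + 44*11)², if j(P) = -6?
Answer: -1442407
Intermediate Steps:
j(86) - (717 + 44*11)² = -6 - (717 + 44*11)² = -6 - (717 + 484)² = -6 - 1*1201² = -6 - 1*1442401 = -6 - 1442401 = -1442407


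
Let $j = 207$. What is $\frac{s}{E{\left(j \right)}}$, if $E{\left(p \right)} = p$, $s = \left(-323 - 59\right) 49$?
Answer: $- \frac{18718}{207} \approx -90.425$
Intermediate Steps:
$s = -18718$ ($s = \left(-382\right) 49 = -18718$)
$\frac{s}{E{\left(j \right)}} = - \frac{18718}{207}$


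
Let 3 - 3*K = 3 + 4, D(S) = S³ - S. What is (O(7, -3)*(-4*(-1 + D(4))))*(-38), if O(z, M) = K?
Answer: -35872/3 ≈ -11957.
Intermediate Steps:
K = -4/3 (K = 1 - (3 + 4)/3 = 1 - ⅓*7 = 1 - 7/3 = -4/3 ≈ -1.3333)
O(z, M) = -4/3
(O(7, -3)*(-4*(-1 + D(4))))*(-38) = -(-16)*(-1 + (4³ - 1*4))/3*(-38) = -(-16)*(-1 + (64 - 4))/3*(-38) = -(-16)*(-1 + 60)/3*(-38) = -(-16)*59/3*(-38) = -4/3*(-236)*(-38) = (944/3)*(-38) = -35872/3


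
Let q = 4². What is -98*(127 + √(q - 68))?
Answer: -12446 - 196*I*√13 ≈ -12446.0 - 706.69*I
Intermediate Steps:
q = 16
-98*(127 + √(q - 68)) = -98*(127 + √(16 - 68)) = -98*(127 + √(-52)) = -98*(127 + 2*I*√13) = -12446 - 196*I*√13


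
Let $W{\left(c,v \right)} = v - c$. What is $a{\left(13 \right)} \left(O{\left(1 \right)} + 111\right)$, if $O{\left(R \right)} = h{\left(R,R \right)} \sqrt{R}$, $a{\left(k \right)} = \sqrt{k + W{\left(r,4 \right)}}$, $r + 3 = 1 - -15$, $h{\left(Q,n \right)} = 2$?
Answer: $226$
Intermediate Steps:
$r = 13$ ($r = -3 + \left(1 - -15\right) = -3 + \left(1 + 15\right) = -3 + 16 = 13$)
$a{\left(k \right)} = \sqrt{-9 + k}$ ($a{\left(k \right)} = \sqrt{k + \left(4 - 13\right)} = \sqrt{k - 9} = \sqrt{-9 + k}$)
$O{\left(R \right)} = 2 \sqrt{R}$
$a{\left(13 \right)} \left(O{\left(1 \right)} + 111\right) = \sqrt{-9 + 13} \left(2 \sqrt{1} + 111\right) = \sqrt{4} \left(2 \cdot 1 + 111\right) = 2 \left(2 + 111\right) = 2 \cdot 113 = 226$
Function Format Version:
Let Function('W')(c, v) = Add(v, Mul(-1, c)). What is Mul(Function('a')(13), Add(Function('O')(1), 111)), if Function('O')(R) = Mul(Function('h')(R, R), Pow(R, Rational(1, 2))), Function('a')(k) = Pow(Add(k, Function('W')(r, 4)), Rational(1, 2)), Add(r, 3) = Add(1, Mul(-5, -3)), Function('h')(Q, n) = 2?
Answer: 226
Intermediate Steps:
r = 13 (r = Add(-3, Add(1, Mul(-5, -3))) = Add(-3, Add(1, 15)) = Add(-3, 16) = 13)
Function('a')(k) = Pow(Add(-9, k), Rational(1, 2)) (Function('a')(k) = Pow(Add(k, Add(4, Mul(-1, 13))), Rational(1, 2)) = Pow(Add(k, Add(4, -13)), Rational(1, 2)) = Pow(Add(k, -9), Rational(1, 2)) = Pow(Add(-9, k), Rational(1, 2)))
Function('O')(R) = Mul(2, Pow(R, Rational(1, 2)))
Mul(Function('a')(13), Add(Function('O')(1), 111)) = Mul(Pow(Add(-9, 13), Rational(1, 2)), Add(Mul(2, Pow(1, Rational(1, 2))), 111)) = Mul(Pow(4, Rational(1, 2)), Add(Mul(2, 1), 111)) = Mul(2, Add(2, 111)) = Mul(2, 113) = 226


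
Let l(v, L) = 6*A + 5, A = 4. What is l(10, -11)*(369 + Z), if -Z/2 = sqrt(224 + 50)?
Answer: 10701 - 58*sqrt(274) ≈ 9740.9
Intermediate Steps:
l(v, L) = 29 (l(v, L) = 6*4 + 5 = 24 + 5 = 29)
Z = -2*sqrt(274) (Z = -2*sqrt(224 + 50) = -2*sqrt(274) ≈ -33.106)
l(10, -11)*(369 + Z) = 29*(369 - 2*sqrt(274)) = 10701 - 58*sqrt(274)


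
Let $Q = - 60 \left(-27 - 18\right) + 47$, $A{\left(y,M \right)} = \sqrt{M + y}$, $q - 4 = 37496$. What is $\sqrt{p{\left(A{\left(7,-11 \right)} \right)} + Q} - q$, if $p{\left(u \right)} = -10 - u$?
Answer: $-37500 + \sqrt{2737 - 2 i} \approx -37448.0 - 0.019114 i$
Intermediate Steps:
$q = 37500$ ($q = 4 + 37496 = 37500$)
$Q = 2747$ ($Q = - 60 \left(-27 - 18\right) + 47 = \left(-60\right) \left(-45\right) + 47 = 2700 + 47 = 2747$)
$\sqrt{p{\left(A{\left(7,-11 \right)} \right)} + Q} - q = \sqrt{\left(-10 - \sqrt{-11 + 7}\right) + 2747} - 37500 = \sqrt{\left(-10 - \sqrt{-4}\right) + 2747} - 37500 = \sqrt{\left(-10 - 2 i\right) + 2747} - 37500 = \sqrt{2737 - 2 i} - 37500 = -37500 + \sqrt{2737 - 2 i}$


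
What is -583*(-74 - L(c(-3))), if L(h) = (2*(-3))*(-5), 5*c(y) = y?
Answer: 60632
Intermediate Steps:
c(y) = y/5
L(h) = 30 (L(h) = -6*(-5) = 30)
-583*(-74 - L(c(-3))) = -583*(-74 - 1*30) = -583*(-74 - 30) = -583*(-104) = 60632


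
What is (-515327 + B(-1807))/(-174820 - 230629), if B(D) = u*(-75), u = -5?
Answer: 514952/405449 ≈ 1.2701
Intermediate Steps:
B(D) = 375 (B(D) = -5*(-75) = 375)
(-515327 + B(-1807))/(-174820 - 230629) = (-515327 + 375)/(-174820 - 230629) = -514952/(-405449) = -514952*(-1/405449) = 514952/405449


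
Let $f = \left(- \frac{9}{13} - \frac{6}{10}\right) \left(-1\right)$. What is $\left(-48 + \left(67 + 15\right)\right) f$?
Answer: $\frac{2856}{65} \approx 43.938$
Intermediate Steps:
$f = \frac{84}{65}$ ($f = \left(\left(-9\right) \frac{1}{13} - \frac{3}{5}\right) \left(-1\right) = \left(- \frac{9}{13} - \frac{3}{5}\right) \left(-1\right) = \left(- \frac{84}{65}\right) \left(-1\right) = \frac{84}{65} \approx 1.2923$)
$\left(-48 + \left(67 + 15\right)\right) f = \left(-48 + \left(67 + 15\right)\right) \frac{84}{65} = \left(-48 + 82\right) \frac{84}{65} = 34 \cdot \frac{84}{65} = \frac{2856}{65}$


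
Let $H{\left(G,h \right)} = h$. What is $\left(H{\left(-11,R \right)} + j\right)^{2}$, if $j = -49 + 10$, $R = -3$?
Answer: $1764$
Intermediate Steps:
$j = -39$
$\left(H{\left(-11,R \right)} + j\right)^{2} = \left(-3 - 39\right)^{2} = \left(-42\right)^{2} = 1764$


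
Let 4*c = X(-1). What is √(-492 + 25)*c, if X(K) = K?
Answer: -I*√467/4 ≈ -5.4025*I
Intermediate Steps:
c = -¼ (c = (¼)*(-1) = -¼ ≈ -0.25000)
√(-492 + 25)*c = √(-492 + 25)*(-¼) = √(-467)*(-¼) = (I*√467)*(-¼) = -I*√467/4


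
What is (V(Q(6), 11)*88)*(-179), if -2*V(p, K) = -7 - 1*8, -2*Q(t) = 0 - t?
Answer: -118140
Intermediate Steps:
Q(t) = t/2 (Q(t) = -(0 - t)/2 = -(-1)*t/2 = t/2)
V(p, K) = 15/2 (V(p, K) = -(-7 - 1*8)/2 = -(-7 - 8)/2 = -½*(-15) = 15/2)
(V(Q(6), 11)*88)*(-179) = ((15/2)*88)*(-179) = 660*(-179) = -118140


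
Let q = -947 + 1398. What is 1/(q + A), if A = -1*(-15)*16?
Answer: 1/691 ≈ 0.0014472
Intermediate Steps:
q = 451
A = 240 (A = 15*16 = 240)
1/(q + A) = 1/(451 + 240) = 1/691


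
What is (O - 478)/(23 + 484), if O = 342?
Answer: -136/507 ≈ -0.26824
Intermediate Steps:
(O - 478)/(23 + 484) = (342 - 478)/(23 + 484) = -136/507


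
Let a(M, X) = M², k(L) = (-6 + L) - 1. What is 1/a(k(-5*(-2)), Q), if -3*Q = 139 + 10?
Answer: ⅑ ≈ 0.11111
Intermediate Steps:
k(L) = -7 + L
Q = -149/3 (Q = -(139 + 10)/3 = -⅓*149 = -149/3 ≈ -49.667)
1/a(k(-5*(-2)), Q) = 1/((-7 - 5*(-2))²) = 1/((-7 + 10)²) = 1/(3²) = 1/9 = ⅑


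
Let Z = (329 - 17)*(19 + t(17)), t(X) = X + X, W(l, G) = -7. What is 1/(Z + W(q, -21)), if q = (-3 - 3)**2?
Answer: 1/16529 ≈ 6.0500e-5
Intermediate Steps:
q = 36 (q = (-6)**2 = 36)
t(X) = 2*X
Z = 16536 (Z = (329 - 17)*(19 + 2*17) = 312*(19 + 34) = 312*53 = 16536)
1/(Z + W(q, -21)) = 1/(16536 - 7) = 1/16529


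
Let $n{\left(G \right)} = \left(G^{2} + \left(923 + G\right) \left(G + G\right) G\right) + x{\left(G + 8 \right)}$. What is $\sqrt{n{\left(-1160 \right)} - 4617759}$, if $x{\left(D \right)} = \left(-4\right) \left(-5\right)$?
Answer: $i \sqrt{641086539} \approx 25320.0 i$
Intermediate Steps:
$x{\left(D \right)} = 20$
$n{\left(G \right)} = 20 + G^{2} + 2 G^{2} \left(923 + G\right)$ ($n{\left(G \right)} = \left(G^{2} + \left(923 + G\right) \left(G + G\right) G\right) + 20 = \left(G^{2} + \left(923 + G\right) 2 G G\right) + 20 = \left(G^{2} + 2 G \left(923 + G\right) G\right) + 20 = \left(G^{2} + 2 G^{2} \left(923 + G\right)\right) + 20 = 20 + G^{2} + 2 G^{2} \left(923 + G\right)$)
$\sqrt{n{\left(-1160 \right)} - 4617759} = \sqrt{\left(20 + 2 \left(-1160\right)^{3} + 1847 \left(-1160\right)^{2}\right) - 4617759} = \sqrt{\left(20 + 2 \left(-1560896000\right) + 1847 \cdot 1345600\right) - 4617759} = \sqrt{\left(20 - 3121792000 + 2485323200\right) - 4617759} = \sqrt{-636468780 - 4617759} = \sqrt{-641086539} = i \sqrt{641086539}$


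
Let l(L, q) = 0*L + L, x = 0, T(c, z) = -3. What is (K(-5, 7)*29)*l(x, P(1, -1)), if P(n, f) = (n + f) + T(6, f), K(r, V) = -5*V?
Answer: 0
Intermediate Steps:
P(n, f) = -3 + f + n (P(n, f) = (n + f) - 3 = (f + n) - 3 = -3 + f + n)
l(L, q) = L (l(L, q) = 0 + L = L)
(K(-5, 7)*29)*l(x, P(1, -1)) = (-5*7*29)*0 = -35*29*0 = -1015*0 = 0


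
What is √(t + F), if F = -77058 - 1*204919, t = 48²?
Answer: I*√279673 ≈ 528.84*I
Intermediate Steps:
t = 2304
F = -281977 (F = -77058 - 204919 = -281977)
√(t + F) = √(2304 - 281977) = √(-279673) = I*√279673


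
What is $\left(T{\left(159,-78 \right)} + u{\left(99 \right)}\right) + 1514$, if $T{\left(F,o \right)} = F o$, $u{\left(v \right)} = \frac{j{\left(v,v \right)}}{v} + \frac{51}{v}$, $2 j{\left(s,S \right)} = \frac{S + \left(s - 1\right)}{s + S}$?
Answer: $- \frac{426832759}{39204} \approx -10887.0$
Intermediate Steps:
$j{\left(s,S \right)} = \frac{-1 + S + s}{2 \left(S + s\right)}$ ($j{\left(s,S \right)} = \frac{\left(S + \left(s - 1\right)\right) \frac{1}{s + S}}{2} = \frac{\left(S + \left(s - 1\right)\right) \frac{1}{S + s}}{2} = \frac{\left(S + \left(-1 + s\right)\right) \frac{1}{S + s}}{2} = \frac{\left(-1 + S + s\right) \frac{1}{S + s}}{2} = \frac{\frac{1}{S + s} \left(-1 + S + s\right)}{2} = \frac{-1 + S + s}{2 \left(S + s\right)}$)
$u{\left(v \right)} = \frac{51}{v} + \frac{-1 + 2 v}{4 v^{2}}$ ($u{\left(v \right)} = \frac{\frac{1}{2} \frac{1}{v + v} \left(-1 + v + v\right)}{v} + \frac{51}{v} = \frac{\frac{1}{2} \frac{1}{2 v} \left(-1 + 2 v\right)}{v} + \frac{51}{v} = \frac{\frac{1}{4} \frac{1}{v} \left(-1 + 2 v\right)}{v} + \frac{51}{v} = \frac{-1 + 2 v}{4 v^{2}} + \frac{51}{v} = \frac{51}{v} + \frac{-1 + 2 v}{4 v^{2}}$)
$\left(T{\left(159,-78 \right)} + u{\left(99 \right)}\right) + 1514 = \left(159 \left(-78\right) + \frac{-1 + 206 \cdot 99}{4 \cdot 9801}\right) + 1514 = \left(-12402 + \frac{1}{4} \cdot \frac{1}{9801} \left(-1 + 20394\right)\right) + 1514 = \left(-12402 + \frac{1}{4} \cdot \frac{1}{9801} \cdot 20393\right) + 1514 = \left(-12402 + \frac{20393}{39204}\right) + 1514 = - \frac{486187615}{39204} + 1514 = - \frac{426832759}{39204}$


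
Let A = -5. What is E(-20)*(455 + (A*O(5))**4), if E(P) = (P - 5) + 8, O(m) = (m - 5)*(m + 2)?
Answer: -7735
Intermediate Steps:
O(m) = (-5 + m)*(2 + m)
E(P) = 3 + P (E(P) = (-5 + P) + 8 = 3 + P)
E(-20)*(455 + (A*O(5))**4) = (3 - 20)*(455 + (-5*(-10 + 5**2 - 3*5))**4) = -17*(455 + (-5*(-10 + 25 - 15))**4) = -17*(455 + (-5*0)**4) = -17*(455 + 0**4) = -17*(455 + 0) = -17*455 = -7735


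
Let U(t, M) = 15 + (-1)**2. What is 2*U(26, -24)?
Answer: 32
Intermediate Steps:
U(t, M) = 16 (U(t, M) = 15 + 1 = 16)
2*U(26, -24) = 2*16 = 32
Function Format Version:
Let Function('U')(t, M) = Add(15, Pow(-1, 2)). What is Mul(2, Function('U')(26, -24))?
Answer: 32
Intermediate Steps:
Function('U')(t, M) = 16 (Function('U')(t, M) = Add(15, 1) = 16)
Mul(2, Function('U')(26, -24)) = Mul(2, 16) = 32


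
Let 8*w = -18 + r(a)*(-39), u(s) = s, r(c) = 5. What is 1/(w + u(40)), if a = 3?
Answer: 8/107 ≈ 0.074766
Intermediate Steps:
w = -213/8 (w = (-18 + 5*(-39))/8 = (-18 - 195)/8 = (⅛)*(-213) = -213/8 ≈ -26.625)
1/(w + u(40)) = 1/(-213/8 + 40) = 1/(107/8) = 8/107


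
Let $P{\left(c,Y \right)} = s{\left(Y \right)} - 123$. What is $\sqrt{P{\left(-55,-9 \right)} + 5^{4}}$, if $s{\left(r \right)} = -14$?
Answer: $2 \sqrt{122} \approx 22.091$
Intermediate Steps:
$P{\left(c,Y \right)} = -137$ ($P{\left(c,Y \right)} = -14 - 123 = -137$)
$\sqrt{P{\left(-55,-9 \right)} + 5^{4}} = \sqrt{-137 + 5^{4}} = \sqrt{-137 + 625} = \sqrt{488} = 2 \sqrt{122}$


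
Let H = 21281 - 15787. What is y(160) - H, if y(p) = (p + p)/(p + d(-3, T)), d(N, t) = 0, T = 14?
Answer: -5492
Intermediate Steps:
H = 5494
y(p) = 2 (y(p) = (p + p)/(p + 0) = (2*p)/p = 2)
y(160) - H = 2 - 1*5494 = 2 - 5494 = -5492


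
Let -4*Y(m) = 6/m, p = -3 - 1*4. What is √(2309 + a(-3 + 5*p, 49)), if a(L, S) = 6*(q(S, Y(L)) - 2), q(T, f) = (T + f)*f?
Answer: √13334558/76 ≈ 48.048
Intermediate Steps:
p = -7 (p = -3 - 4 = -7)
Y(m) = -3/(2*m)
q(T, f) = f*(T + f)
a(L, S) = -12 - 9*(S - 3/(2*L))/L (a(L, S) = 6*((-3/(2*L))*(S - 3/(2*L)) - 2) = 6*(-3*(S - 3/(2*L))/(2*L) - 2) = 6*(-2 - 3*(S - 3/(2*L))/(2*L)) = -12 - 9*(S - 3/(2*L))/L)
√(2309 + a(-3 + 5*p, 49)) = √(2309 + (-12 + 27/(2*(-3 + 5*(-7))²) - 9*49/(-3 + 5*(-7)))) = √(2309 + (-12 + 27/(2*(-3 - 35)²) - 9*49/(-3 - 35))) = √(2309 + (-12 + (27/2)/(-38)² - 9*49/(-38))) = √(2309 + (-12 + (27/2)*(1/1444) - 9*49*(-1/38))) = √(2309 + (-12 + 27/2888 + 441/38)) = √(2309 - 1113/2888) = √(6667279/2888) = √13334558/76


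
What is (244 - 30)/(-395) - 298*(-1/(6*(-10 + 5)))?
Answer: -12413/1185 ≈ -10.475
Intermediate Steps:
(244 - 30)/(-395) - 298*(-1/(6*(-10 + 5))) = 214*(-1/395) - 298/((-6*(-5))) = -214/395 - 298/30 = -214/395 - 298*1/30 = -214/395 - 149/15 = -12413/1185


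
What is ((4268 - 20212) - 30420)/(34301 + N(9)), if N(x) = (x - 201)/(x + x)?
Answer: -139092/102871 ≈ -1.3521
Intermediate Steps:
N(x) = (-201 + x)/(2*x) (N(x) = (-201 + x)/((2*x)) = (-201 + x)*(1/(2*x)) = (-201 + x)/(2*x))
((4268 - 20212) - 30420)/(34301 + N(9)) = ((4268 - 20212) - 30420)/(34301 + (½)*(-201 + 9)/9) = (-15944 - 30420)/(34301 + (½)*(⅑)*(-192)) = -46364/(34301 - 32/3) = -46364/102871/3 = -46364*3/102871 = -139092/102871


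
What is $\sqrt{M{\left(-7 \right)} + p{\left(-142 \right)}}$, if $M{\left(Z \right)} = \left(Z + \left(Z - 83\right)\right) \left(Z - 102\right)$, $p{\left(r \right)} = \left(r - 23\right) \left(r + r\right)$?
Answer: $\sqrt{57433} \approx 239.65$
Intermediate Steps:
$p{\left(r \right)} = 2 r \left(-23 + r\right)$ ($p{\left(r \right)} = \left(-23 + r\right) 2 r = 2 r \left(-23 + r\right)$)
$M{\left(Z \right)} = \left(-102 + Z\right) \left(-83 + 2 Z\right)$ ($M{\left(Z \right)} = \left(Z + \left(-83 + Z\right)\right) \left(-102 + Z\right) = \left(-83 + 2 Z\right) \left(-102 + Z\right) = \left(-102 + Z\right) \left(-83 + 2 Z\right)$)
$\sqrt{M{\left(-7 \right)} + p{\left(-142 \right)}} = \sqrt{\left(8466 - -2009 + 2 \left(-7\right)^{2}\right) + 2 \left(-142\right) \left(-23 - 142\right)} = \sqrt{\left(8466 + 2009 + 2 \cdot 49\right) + 2 \left(-142\right) \left(-165\right)} = \sqrt{\left(8466 + 2009 + 98\right) + 46860} = \sqrt{10573 + 46860} = \sqrt{57433}$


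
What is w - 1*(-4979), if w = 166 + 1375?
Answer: 6520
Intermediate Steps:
w = 1541
w - 1*(-4979) = 1541 - 1*(-4979) = 1541 + 4979 = 6520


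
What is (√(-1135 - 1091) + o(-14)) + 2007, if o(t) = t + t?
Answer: 1979 + I*√2226 ≈ 1979.0 + 47.18*I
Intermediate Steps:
o(t) = 2*t
(√(-1135 - 1091) + o(-14)) + 2007 = (√(-1135 - 1091) + 2*(-14)) + 2007 = (√(-2226) - 28) + 2007 = (I*√2226 - 28) + 2007 = (-28 + I*√2226) + 2007 = 1979 + I*√2226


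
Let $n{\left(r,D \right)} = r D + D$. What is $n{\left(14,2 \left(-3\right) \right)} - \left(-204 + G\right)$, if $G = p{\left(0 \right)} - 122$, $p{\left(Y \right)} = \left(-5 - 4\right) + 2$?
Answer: $243$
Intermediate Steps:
$n{\left(r,D \right)} = D + D r$ ($n{\left(r,D \right)} = D r + D = D + D r$)
$p{\left(Y \right)} = -7$ ($p{\left(Y \right)} = -9 + 2 = -7$)
$G = -129$ ($G = -7 - 122 = -129$)
$n{\left(14,2 \left(-3\right) \right)} - \left(-204 + G\right) = 2 \left(-3\right) \left(1 + 14\right) + \left(204 - -129\right) = \left(-6\right) 15 + \left(204 + 129\right) = -90 + 333 = 243$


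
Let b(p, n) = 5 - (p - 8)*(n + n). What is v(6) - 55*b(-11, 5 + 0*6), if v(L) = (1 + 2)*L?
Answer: -10707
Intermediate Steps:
v(L) = 3*L
b(p, n) = 5 - 2*n*(-8 + p) (b(p, n) = 5 - (-8 + p)*2*n = 5 - 2*n*(-8 + p))
v(6) - 55*b(-11, 5 + 0*6) = 3*6 - 55*(5 + 16*(5 + 0*6) - 2*(5 + 0*6)*(-11)) = 18 - 55*(5 + 16*(5 + 0) - 2*(5 + 0)*(-11)) = 18 - 55*(5 + 16*5 - 2*5*(-11)) = 18 - 55*(5 + 80 + 110) = 18 - 55*195 = 18 - 10725 = -10707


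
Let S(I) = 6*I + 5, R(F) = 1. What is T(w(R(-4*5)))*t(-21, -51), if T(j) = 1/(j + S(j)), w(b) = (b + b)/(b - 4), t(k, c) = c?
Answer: -153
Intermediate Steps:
S(I) = 5 + 6*I
w(b) = 2*b/(-4 + b) (w(b) = (2*b)/(-4 + b) = 2*b/(-4 + b))
T(j) = 1/(5 + 7*j) (T(j) = 1/(j + (5 + 6*j)) = 1/(5 + 7*j))
T(w(R(-4*5)))*t(-21, -51) = -51/(5 + 7*(2*1/(-4 + 1))) = -51/(5 + 7*(2*1/(-3))) = -51/(5 + 7*(2*1*(-⅓))) = -51/(5 + 7*(-⅔)) = -51/(5 - 14/3) = -51/(⅓) = 3*(-51) = -153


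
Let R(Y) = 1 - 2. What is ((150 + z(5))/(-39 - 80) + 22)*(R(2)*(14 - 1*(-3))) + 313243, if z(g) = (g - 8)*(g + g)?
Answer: 2190203/7 ≈ 3.1289e+5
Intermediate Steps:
z(g) = 2*g*(-8 + g) (z(g) = (-8 + g)*(2*g) = 2*g*(-8 + g))
R(Y) = -1
((150 + z(5))/(-39 - 80) + 22)*(R(2)*(14 - 1*(-3))) + 313243 = ((150 + 2*5*(-8 + 5))/(-39 - 80) + 22)*(-(14 - 1*(-3))) + 313243 = ((150 + 2*5*(-3))/(-119) + 22)*(-(14 + 3)) + 313243 = ((150 - 30)*(-1/119) + 22)*(-1*17) + 313243 = (120*(-1/119) + 22)*(-17) + 313243 = (-120/119 + 22)*(-17) + 313243 = (2498/119)*(-17) + 313243 = -2498/7 + 313243 = 2190203/7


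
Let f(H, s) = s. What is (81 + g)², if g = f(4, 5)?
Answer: 7396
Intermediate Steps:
g = 5
(81 + g)² = (81 + 5)² = 86² = 7396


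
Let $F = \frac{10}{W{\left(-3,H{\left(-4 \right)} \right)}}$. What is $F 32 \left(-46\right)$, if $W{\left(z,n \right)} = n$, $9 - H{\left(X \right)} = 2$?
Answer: $- \frac{14720}{7} \approx -2102.9$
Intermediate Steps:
$H{\left(X \right)} = 7$ ($H{\left(X \right)} = 9 - 2 = 7$)
$F = \frac{10}{7} \approx 1.4286$
$F 32 \left(-46\right) = \frac{10}{7} \cdot 32 \left(-46\right) = \frac{320}{7} \left(-46\right) = - \frac{14720}{7}$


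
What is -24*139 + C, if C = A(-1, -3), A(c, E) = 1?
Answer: -3335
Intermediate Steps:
C = 1
-24*139 + C = -24*139 + 1 = -3336 + 1 = -3335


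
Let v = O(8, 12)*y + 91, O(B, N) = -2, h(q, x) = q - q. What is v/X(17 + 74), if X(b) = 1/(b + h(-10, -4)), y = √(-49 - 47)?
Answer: 8281 - 728*I*√6 ≈ 8281.0 - 1783.2*I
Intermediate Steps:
h(q, x) = 0
y = 4*I*√6 (y = √(-96) = 4*I*√6 ≈ 9.798*I)
v = 91 - 8*I*√6 (v = -8*I*√6 + 91 = 91 - 8*I*√6 ≈ 91.0 - 19.596*I)
X(b) = 1/b (X(b) = 1/(b + 0) = 1/b)
v/X(17 + 74) = (91 - 8*I*√6)/(1/(17 + 74)) = (91 - 8*I*√6)/(1/91) = (91 - 8*I*√6)*91 = 8281 - 728*I*√6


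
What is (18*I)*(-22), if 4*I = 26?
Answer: -2574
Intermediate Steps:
I = 13/2 (I = (¼)*26 = 13/2 ≈ 6.5000)
(18*I)*(-22) = (18*(13/2))*(-22) = 117*(-22) = -2574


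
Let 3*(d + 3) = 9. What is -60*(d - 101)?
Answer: 6060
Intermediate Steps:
d = 0 (d = -3 + (⅓)*9 = -3 + 3 = 0)
-60*(d - 101) = -60*(0 - 101) = -60*(-101) = 6060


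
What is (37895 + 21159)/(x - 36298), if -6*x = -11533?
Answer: -354324/206255 ≈ -1.7179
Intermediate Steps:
x = 11533/6 (x = -1/6*(-11533) = 11533/6 ≈ 1922.2)
(37895 + 21159)/(x - 36298) = (37895 + 21159)/(11533/6 - 36298) = 59054/(-206255/6) = 59054*(-6/206255) = -354324/206255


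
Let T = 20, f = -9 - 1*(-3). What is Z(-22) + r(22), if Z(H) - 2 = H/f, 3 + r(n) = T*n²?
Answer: 29048/3 ≈ 9682.7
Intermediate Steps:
f = -6 (f = -9 + 3 = -6)
r(n) = -3 + 20*n²
Z(H) = 2 - H/6 (Z(H) = 2 + H/(-6) = 2 + H*(-⅙) = 2 - H/6)
Z(-22) + r(22) = (2 - ⅙*(-22)) + (-3 + 20*22²) = (2 + 11/3) + (-3 + 20*484) = 17/3 + (-3 + 9680) = 17/3 + 9677 = 29048/3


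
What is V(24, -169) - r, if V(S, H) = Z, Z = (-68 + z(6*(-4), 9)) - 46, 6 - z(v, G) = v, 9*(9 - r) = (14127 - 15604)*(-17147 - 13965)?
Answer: 45951587/9 ≈ 5.1057e+6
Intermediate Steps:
r = -45952343/9 (r = 9 - (14127 - 15604)*(-17147 - 13965)/9 = 9 - (-1477)*(-31112)/9 = 9 - ⅑*45952424 = 9 - 45952424/9 = -45952343/9 ≈ -5.1058e+6)
z(v, G) = 6 - v
Z = -84 (Z = (-68 + (6 - 6*(-4))) - 46 = (-68 + (6 - 1*(-24))) - 46 = (-68 + (6 + 24)) - 46 = (-68 + 30) - 46 = -38 - 46 = -84)
V(S, H) = -84
V(24, -169) - r = -84 - 1*(-45952343/9) = -84 + 45952343/9 = 45951587/9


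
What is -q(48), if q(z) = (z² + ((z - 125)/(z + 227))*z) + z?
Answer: -58464/25 ≈ -2338.6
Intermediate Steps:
q(z) = z + z² + z*(-125 + z)/(227 + z) (q(z) = (z² + ((-125 + z)/(227 + z))*z) + z = (z² + z*(-125 + z)/(227 + z)) + z = z + z² + z*(-125 + z)/(227 + z))
-q(48) = -48*(102 + 48² + 229*48)/(227 + 48) = -48*(102 + 2304 + 10992)/275 = -48*13398/275 = -1*58464/25 = -58464/25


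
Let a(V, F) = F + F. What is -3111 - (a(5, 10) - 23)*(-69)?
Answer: -3318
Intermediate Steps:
a(V, F) = 2*F
-3111 - (a(5, 10) - 23)*(-69) = -3111 - (2*10 - 23)*(-69) = -3111 - (20 - 23)*(-69) = -3111 - (-3)*(-69) = -3111 - 1*207 = -3111 - 207 = -3318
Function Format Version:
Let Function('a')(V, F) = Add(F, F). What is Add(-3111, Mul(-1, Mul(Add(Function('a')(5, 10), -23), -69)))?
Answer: -3318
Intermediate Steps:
Function('a')(V, F) = Mul(2, F)
Add(-3111, Mul(-1, Mul(Add(Function('a')(5, 10), -23), -69))) = Add(-3111, Mul(-1, Mul(Add(Mul(2, 10), -23), -69))) = Add(-3111, Mul(-1, Mul(Add(20, -23), -69))) = Add(-3111, Mul(-1, Mul(-3, -69))) = Add(-3111, Mul(-1, 207)) = Add(-3111, -207) = -3318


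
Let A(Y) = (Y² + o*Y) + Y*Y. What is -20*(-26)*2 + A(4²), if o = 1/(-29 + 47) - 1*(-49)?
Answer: 21032/9 ≈ 2336.9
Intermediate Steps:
o = 883/18 (o = 1/18 + 49 = 883/18 ≈ 49.056)
A(Y) = 2*Y² + 883*Y/18 (A(Y) = (Y² + 883*Y/18) + Y*Y = (Y² + 883*Y/18) + Y² = 2*Y² + 883*Y/18)
-20*(-26)*2 + A(4²) = -20*(-26)*2 + (1/18)*4²*(883 + 36*4²) = 520*2 + (1/18)*16*(883 + 36*16) = 1040 + (1/18)*16*(883 + 576) = 1040 + (1/18)*16*1459 = 1040 + 11672/9 = 21032/9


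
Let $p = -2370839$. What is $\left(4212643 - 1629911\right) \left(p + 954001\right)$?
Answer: $-3659312841416$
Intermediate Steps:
$\left(4212643 - 1629911\right) \left(p + 954001\right) = \left(4212643 - 1629911\right) \left(-2370839 + 954001\right) = 2582732 \left(-1416838\right) = -3659312841416$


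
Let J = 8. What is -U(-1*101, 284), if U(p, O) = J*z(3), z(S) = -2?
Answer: 16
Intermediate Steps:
U(p, O) = -16 (U(p, O) = 8*(-2) = -16)
-U(-1*101, 284) = -1*(-16) = 16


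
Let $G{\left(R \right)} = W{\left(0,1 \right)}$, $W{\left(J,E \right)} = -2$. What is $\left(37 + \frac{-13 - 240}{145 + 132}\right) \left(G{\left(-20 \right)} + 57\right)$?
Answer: $\frac{549780}{277} \approx 1984.8$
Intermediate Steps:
$G{\left(R \right)} = -2$
$\left(37 + \frac{-13 - 240}{145 + 132}\right) \left(G{\left(-20 \right)} + 57\right) = \left(37 + \frac{-13 - 240}{145 + 132}\right) \left(-2 + 57\right) = \left(37 - \frac{253}{277}\right) 55 = \frac{9996}{277} \cdot 55 = \frac{549780}{277}$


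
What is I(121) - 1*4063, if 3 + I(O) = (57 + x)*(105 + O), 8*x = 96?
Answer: 11528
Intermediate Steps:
x = 12 (x = (1/8)*96 = 12)
I(O) = 7242 + 69*O (I(O) = -3 + (57 + 12)*(105 + O) = -3 + 69*(105 + O) = -3 + (7245 + 69*O) = 7242 + 69*O)
I(121) - 1*4063 = (7242 + 69*121) - 1*4063 = (7242 + 8349) - 4063 = 15591 - 4063 = 11528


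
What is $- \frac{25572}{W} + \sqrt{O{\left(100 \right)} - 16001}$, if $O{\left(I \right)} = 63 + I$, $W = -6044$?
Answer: $\frac{6393}{1511} + i \sqrt{15838} \approx 4.231 + 125.85 i$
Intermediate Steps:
$- \frac{25572}{W} + \sqrt{O{\left(100 \right)} - 16001} = - \frac{25572}{-6044} + \sqrt{\left(63 + 100\right) - 16001} = \left(-25572\right) \left(- \frac{1}{6044}\right) + \sqrt{163 - 16001} = \frac{6393}{1511} + \sqrt{-15838} = \frac{6393}{1511} + i \sqrt{15838}$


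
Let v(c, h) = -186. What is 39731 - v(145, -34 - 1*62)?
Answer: 39917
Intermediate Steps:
39731 - v(145, -34 - 1*62) = 39731 - 1*(-186) = 39731 + 186 = 39917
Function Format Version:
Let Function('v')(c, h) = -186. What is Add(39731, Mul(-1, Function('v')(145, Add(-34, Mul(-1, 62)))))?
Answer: 39917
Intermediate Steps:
Add(39731, Mul(-1, Function('v')(145, Add(-34, Mul(-1, 62))))) = Add(39731, Mul(-1, -186)) = Add(39731, 186) = 39917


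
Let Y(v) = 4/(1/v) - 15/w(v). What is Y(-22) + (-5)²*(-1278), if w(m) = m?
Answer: -704821/22 ≈ -32037.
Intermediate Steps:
Y(v) = -15/v + 4*v (Y(v) = 4/(1/v) - 15/v = 4*v - 15/v = -15/v + 4*v)
Y(-22) + (-5)²*(-1278) = (-15/(-22) + 4*(-22)) + (-5)²*(-1278) = (-15*(-1/22) - 88) + 25*(-1278) = (15/22 - 88) - 31950 = -1921/22 - 31950 = -704821/22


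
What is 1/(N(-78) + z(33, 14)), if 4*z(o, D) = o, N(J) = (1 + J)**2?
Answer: 4/23749 ≈ 0.00016843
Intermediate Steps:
z(o, D) = o/4
1/(N(-78) + z(33, 14)) = 1/((1 - 78)**2 + (1/4)*33) = 1/((-77)**2 + 33/4) = 1/(5929 + 33/4) = 1/(23749/4) = 4/23749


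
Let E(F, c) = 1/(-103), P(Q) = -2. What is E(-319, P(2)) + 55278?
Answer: 5693633/103 ≈ 55278.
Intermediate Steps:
E(F, c) = -1/103
E(-319, P(2)) + 55278 = -1/103 + 55278 = 5693633/103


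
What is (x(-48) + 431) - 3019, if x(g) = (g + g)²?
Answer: 6628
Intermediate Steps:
x(g) = 4*g² (x(g) = (2*g)² = 4*g²)
(x(-48) + 431) - 3019 = (4*(-48)² + 431) - 3019 = (4*2304 + 431) - 3019 = (9216 + 431) - 3019 = 9647 - 3019 = 6628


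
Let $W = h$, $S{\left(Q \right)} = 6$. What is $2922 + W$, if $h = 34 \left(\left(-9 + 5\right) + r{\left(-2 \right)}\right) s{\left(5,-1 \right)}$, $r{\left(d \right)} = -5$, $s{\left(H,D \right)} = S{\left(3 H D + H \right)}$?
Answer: $1086$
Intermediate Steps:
$s{\left(H,D \right)} = 6$
$h = -1836$ ($h = 34 \left(\left(-9 + 5\right) - 5\right) 6 = 34 \left(-4 - 5\right) 6 = 34 \left(-9\right) 6 = \left(-306\right) 6 = -1836$)
$W = -1836$
$2922 + W = 2922 - 1836 = 1086$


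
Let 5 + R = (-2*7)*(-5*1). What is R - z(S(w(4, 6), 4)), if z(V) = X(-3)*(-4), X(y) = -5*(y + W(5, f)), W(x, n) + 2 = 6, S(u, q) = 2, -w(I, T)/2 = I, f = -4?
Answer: 45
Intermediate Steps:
w(I, T) = -2*I
W(x, n) = 4 (W(x, n) = -2 + 6 = 4)
X(y) = -20 - 5*y (X(y) = -5*(y + 4) = -5*(4 + y) = -20 - 5*y)
R = 65 (R = -5 + (-2*7)*(-5*1) = -5 - 14*(-5) = -5 + 70 = 65)
z(V) = 20 (z(V) = (-20 - 5*(-3))*(-4) = (-20 + 15)*(-4) = -5*(-4) = 20)
R - z(S(w(4, 6), 4)) = 65 - 1*20 = 65 - 20 = 45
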